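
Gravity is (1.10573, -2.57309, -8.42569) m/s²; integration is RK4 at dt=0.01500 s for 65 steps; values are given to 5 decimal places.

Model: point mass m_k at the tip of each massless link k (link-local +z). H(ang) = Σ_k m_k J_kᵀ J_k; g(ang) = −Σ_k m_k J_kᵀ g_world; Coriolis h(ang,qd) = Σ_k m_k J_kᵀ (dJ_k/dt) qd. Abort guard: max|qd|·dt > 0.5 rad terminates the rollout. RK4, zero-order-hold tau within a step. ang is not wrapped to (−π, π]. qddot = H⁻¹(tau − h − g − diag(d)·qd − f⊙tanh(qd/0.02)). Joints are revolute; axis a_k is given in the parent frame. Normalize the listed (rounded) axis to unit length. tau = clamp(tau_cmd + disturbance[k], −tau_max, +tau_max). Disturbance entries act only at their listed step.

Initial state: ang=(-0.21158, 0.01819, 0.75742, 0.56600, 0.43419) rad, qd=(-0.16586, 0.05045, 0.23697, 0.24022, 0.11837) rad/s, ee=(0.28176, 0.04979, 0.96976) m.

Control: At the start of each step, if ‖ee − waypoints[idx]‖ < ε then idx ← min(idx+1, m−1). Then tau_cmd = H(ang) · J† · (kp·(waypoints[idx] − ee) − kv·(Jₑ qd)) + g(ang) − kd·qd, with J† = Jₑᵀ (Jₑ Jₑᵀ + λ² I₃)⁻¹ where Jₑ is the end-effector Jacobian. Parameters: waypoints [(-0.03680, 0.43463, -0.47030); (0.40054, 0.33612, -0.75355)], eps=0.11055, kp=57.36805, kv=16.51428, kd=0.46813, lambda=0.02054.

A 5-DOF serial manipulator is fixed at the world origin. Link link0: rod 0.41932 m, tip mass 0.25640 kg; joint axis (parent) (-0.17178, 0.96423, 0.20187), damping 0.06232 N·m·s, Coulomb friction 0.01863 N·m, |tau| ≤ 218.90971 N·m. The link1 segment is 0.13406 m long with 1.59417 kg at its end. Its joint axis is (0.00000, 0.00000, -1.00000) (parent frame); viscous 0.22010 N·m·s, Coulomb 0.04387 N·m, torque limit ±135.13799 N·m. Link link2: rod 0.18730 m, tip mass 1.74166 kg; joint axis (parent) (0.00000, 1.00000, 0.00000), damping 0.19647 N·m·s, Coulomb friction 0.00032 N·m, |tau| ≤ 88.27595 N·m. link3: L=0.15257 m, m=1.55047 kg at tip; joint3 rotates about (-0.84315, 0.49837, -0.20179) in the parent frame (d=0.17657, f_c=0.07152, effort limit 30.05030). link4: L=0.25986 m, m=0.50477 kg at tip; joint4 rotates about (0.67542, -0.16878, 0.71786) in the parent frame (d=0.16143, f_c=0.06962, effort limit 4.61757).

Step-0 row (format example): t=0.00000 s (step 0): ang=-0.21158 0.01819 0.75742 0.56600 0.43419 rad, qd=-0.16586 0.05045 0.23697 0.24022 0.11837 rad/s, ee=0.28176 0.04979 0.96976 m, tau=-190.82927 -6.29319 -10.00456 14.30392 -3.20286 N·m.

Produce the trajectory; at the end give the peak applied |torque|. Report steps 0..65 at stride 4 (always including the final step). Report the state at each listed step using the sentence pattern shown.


t=0.06000 s (step 4): ang=-0.39499 0.01706 1.02831 0.76602 0.39646 rad, qd=-4.47031 0.13321 6.32179 4.94174 -1.03698 rad/s, ee=0.24210 0.07678 0.85453 m, tau=-1.38923 -5.97306 1.55011 3.39541 -0.94494 N·m.
t=0.12000 s (step 8): ang=-0.64838 0.03224 1.39394 1.05480 0.33867 rad, qd=-3.69531 0.32459 5.77500 4.39774 -0.77265 rad/s, ee=0.15484 0.12105 0.65495 m, tau=47.81581 -4.86007 -1.25521 -2.93943 0.07500 N·m.
t=0.18000 s (step 12): ang=-0.82150 0.05217 1.73213 1.27319 0.30772 rad, qd=-2.01140 0.32426 5.67180 2.77949 -0.23567 rad/s, ee=0.07598 0.16940 0.46126 m, tau=49.82365 -2.65084 -7.10383 -5.59008 0.49787 N·m.
t=0.24000 s (step 16): ang=-0.88190 0.06973 2.09018 1.37345 0.30741 rad, qd=0.07198 0.17990 6.37036 0.30884 0.08521 rad/s, ee=0.01750 0.21730 0.29600 m, tau=45.05815 -0.95107 -10.98428 -4.90516 0.48227 N·m.
t=0.30000 s (step 20): ang=-0.79939 0.03979 2.47602 1.29497 0.31709 rad, qd=2.94885 -1.81177 5.97922 -3.05012 -0.17177 rad/s, ee=-0.02635 0.25502 0.16159 m, tau=88.88593 2.58559 -23.75353 -5.47682 0.20839 N·m.
t=0.36000 s (step 24): ang=-0.40239 -0.11916 2.76139 1.06051 0.28198 rad, qd=9.79696 -1.01165 4.21659 -4.74493 -1.00682 rad/s, ee=-0.06700 0.24591 0.06249 m, tau=-218.90971 -5.51343 55.60749 8.31510 -0.27993 N·m.
t=0.42000 s (step 28): ang=-0.24748 0.17278 3.17333 0.66009 0.22860 rad, qd=-5.80648 0.35624 4.29059 -3.24858 3.28804 rad/s, ee=-0.11023 0.19846 0.00125 m, tau=-184.72831 -1.98522 39.28427 7.63535 -3.85303 N·m.
t=0.48000 s (step 32): ang=-0.86403 0.06625 3.32971 0.68608 0.31758 rad, qd=-11.36953 -1.79424 2.38252 2.55047 1.08689 rad/s, ee=-0.16647 0.21720 -0.09210 m, tau=47.87458 7.44955 -22.64977 -2.89105 -0.80334 N·m.
t=0.54000 s (step 36): ang=-1.42468 -0.00795 3.50267 0.83238 0.34192 rad, qd=-7.11134 -0.78953 3.14739 1.97815 0.03006 rad/s, ee=-0.18034 0.29513 -0.21979 m, tau=72.25939 9.97465 -29.42340 -3.13352 -0.14068 N·m.
t=0.60000 s (step 40): ang=-1.74225 -0.04023 3.67538 0.91258 0.33929 rad, qd=-3.79908 -0.37627 2.42692 0.78161 -0.10644 rad/s, ee=-0.16717 0.35627 -0.32299 m, tau=51.60663 9.39898 -19.65261 -0.65531 -0.38013 N·m.
t=0.66000 s (step 44): ang=-1.91434 -0.05732 3.78965 0.94236 0.33775 rad, qd=-2.12220 -0.21715 1.42462 0.25206 -0.05053 rad/s, ee=-0.14398 0.38972 -0.38449 m, tau=34.76833 8.27192 -12.33641 0.59407 -0.53978 N·m.
t=0.72000 s (step 48): ang=-2.01397 -0.06736 3.85423 0.95144 0.33837 rad, qd=-1.28306 -0.12877 0.79187 0.04839 -0.02303 rad/s, ee=-0.12084 0.40685 -0.41774 m, tau=-33.60002 -3.96996 -3.71696 -6.98213 1.71368 N·m.
t=0.78000 s (step 52): ang=-2.13974 -0.10883 3.91628 0.93843 0.34608 rad, qd=-2.58478 -1.07724 1.30070 -0.36759 0.16363 rad/s, ee=-0.06689 0.40897 -0.45886 m, tau=3.44679 3.97183 -6.58084 -1.30281 0.05215 N·m.
t=0.84000 s (step 56): ang=-2.29890 -0.18100 4.00775 0.91748 0.35714 rad, qd=-2.61386 -1.25452 1.70961 -0.31899 0.16853 rad/s, ee=0.01222 0.40180 -0.51283 m, tau=14.80024 6.64837 -8.23877 0.33167 -0.44802 N·m.
t=0.90000 s (step 60): ang=-2.44601 -0.25421 4.11440 0.90209 0.36601 rad, qd=-2.26389 -1.16438 1.79921 -0.20477 0.11634 rad/s, ee=0.08864 0.39272 -0.56295 m, tau=16.47605 7.20454 -8.60850 0.76430 -0.55518 N·m.
t=0.96000 s (step 64): ang=-2.56956 -0.31974 4.21898 0.89287 0.37164 rad, qd=-1.85555 -1.01604 1.66345 -0.11623 0.06682 rad/s, ee=0.15448 0.38383 -0.60396 m, tau=14.67942 7.04726 -8.23125 0.88804 -0.55452 N·m.
t=0.97500 s (step 65): ang=-2.59668 -0.33472 4.24354 0.89131 0.37261 rad, qd=-1.75825 -0.97841 1.61162 -0.09950 0.05676 rad/s, ee=0.16908 0.38171 -0.61271 m.
max |tau| (N·m): 218.90971


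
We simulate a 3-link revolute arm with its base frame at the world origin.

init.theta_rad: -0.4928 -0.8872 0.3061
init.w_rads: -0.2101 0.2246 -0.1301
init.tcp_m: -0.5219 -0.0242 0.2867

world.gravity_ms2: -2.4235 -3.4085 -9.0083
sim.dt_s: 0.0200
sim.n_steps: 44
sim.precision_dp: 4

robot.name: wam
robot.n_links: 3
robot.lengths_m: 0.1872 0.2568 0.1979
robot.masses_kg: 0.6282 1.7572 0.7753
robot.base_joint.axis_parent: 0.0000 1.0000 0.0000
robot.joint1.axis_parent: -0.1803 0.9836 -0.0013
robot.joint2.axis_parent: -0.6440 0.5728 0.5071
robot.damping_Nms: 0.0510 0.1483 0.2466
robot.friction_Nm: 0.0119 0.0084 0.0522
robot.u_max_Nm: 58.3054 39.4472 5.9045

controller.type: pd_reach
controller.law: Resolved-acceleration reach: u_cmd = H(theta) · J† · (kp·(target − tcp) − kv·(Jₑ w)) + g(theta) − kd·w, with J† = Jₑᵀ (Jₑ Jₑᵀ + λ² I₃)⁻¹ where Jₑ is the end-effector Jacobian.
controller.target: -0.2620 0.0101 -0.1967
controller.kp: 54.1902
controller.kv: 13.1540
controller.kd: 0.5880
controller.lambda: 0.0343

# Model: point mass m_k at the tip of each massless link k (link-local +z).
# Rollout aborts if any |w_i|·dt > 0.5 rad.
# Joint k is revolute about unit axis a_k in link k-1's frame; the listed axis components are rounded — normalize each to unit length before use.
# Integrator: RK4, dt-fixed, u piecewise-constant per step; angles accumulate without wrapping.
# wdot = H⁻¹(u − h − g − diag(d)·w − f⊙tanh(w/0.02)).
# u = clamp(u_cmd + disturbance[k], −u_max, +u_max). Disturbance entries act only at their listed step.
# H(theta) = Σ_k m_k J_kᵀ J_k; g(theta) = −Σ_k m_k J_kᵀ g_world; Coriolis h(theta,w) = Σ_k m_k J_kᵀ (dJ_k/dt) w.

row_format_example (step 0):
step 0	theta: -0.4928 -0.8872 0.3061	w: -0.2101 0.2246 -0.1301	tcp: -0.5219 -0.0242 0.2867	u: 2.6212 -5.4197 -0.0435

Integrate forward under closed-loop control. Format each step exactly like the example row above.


step 1	theta: -0.4751 -0.9242 0.3211	w: 1.8941 -3.7627 1.4349	tcp: -0.5205 -0.0242 0.2814	u: 3.8280 0.1277 -0.5746
step 2	theta: -0.4351 -1.0053 0.3377	w: 2.0958 -4.3336 0.2530	tcp: -0.5171 -0.0262 0.2685	u: 5.5471 2.2040 0.6364
step 3	theta: -0.3933 -1.0948 0.3419	w: 2.0750 -4.6026 0.1603	tcp: -0.5137 -0.0298 0.2513	u: 6.8727 3.5834 0.8618
step 4	theta: -0.3532 -1.1870 0.3440	w: 1.9307 -4.6086 0.0495	tcp: -0.5099 -0.0333 0.2313	u: 7.8903 4.5218 1.0457
step 5	theta: -0.3163 -1.2782 0.3445	w: 1.7546 -4.5215 0.0116	tcp: -0.5054 -0.0364 0.2095	u: 8.6291 5.2224 1.1432
step 6	theta: -0.2831 -1.3672 0.3445	w: 1.5674 -4.3798 0.0069	tcp: -0.5004 -0.0388 0.1864	u: 9.1426 5.7538 1.1972
step 7	theta: -0.2537 -1.4529 0.3443	w: 1.3776 -4.1989 -0.0093	tcp: -0.4946 -0.0407 0.1627	u: 9.4770 6.1505 1.2487
step 8	theta: -0.2281 -1.5348 0.3441	w: 1.1905 -3.9967 -0.0081	tcp: -0.4880 -0.0419 0.1387	u: 9.6677 6.4373 1.2779
step 9	theta: -0.2061 -1.6125 0.3438	w: 1.0088 -3.7783 -0.0121	tcp: -0.4808 -0.0425 0.1147	u: 9.7453 6.6279 1.3046
step 10	theta: -0.1877 -1.6858 0.3436	w: 0.8352 -3.5520 -0.0127	tcp: -0.4730 -0.0427 0.0912	u: 9.7332 6.7352 1.3229
step 11	theta: -0.1727 -1.7545 0.3434	w: 0.6721 -3.3225 -0.0142	tcp: -0.4647 -0.0424 0.0683	u: 9.6505 6.7693 1.3368
step 12	theta: -0.1608 -1.8187 0.3432	w: 0.5215 -3.0941 -0.0179	tcp: -0.4559 -0.0419 0.0461	u: 9.5129 6.7398 1.3477
step 13	theta: -0.1518 -1.8783 0.3431	w: 0.3847 -2.8710 -0.0162	tcp: -0.4467 -0.0410 0.0250	u: 9.3327 6.6560 1.3498
step 14	theta: -0.1454 -1.9336 0.3430	w: 0.2627 -2.6556 -0.0115	tcp: -0.4373 -0.0400 0.0049	u: 9.1206 6.5262 1.3454
step 15	theta: -0.1413 -1.9846 0.3431	w: 0.1563 -2.4496 -0.0055	tcp: -0.4277 -0.0388 -0.0141	u: 8.8850 6.3585 1.3359
step 16	theta: -0.1392 -2.0316 0.3433	w: 0.0658 -2.2545 0.0004	tcp: -0.4181 -0.0376 -0.0318	u: 8.6330 6.1603 1.3230
step 17	theta: -0.1387 -2.0749 0.3435	w: -0.0080 -2.0715 0.0038	tcp: -0.4085 -0.0362 -0.0484	u: 8.3689 5.9392 1.3086
step 18	theta: -0.1395 -2.1146 0.3437	w: -0.0636 -1.9032 0.0065	tcp: -0.3990 -0.0349 -0.0637	u: 8.0932 5.7024 1.2915
step 19	theta: -0.1413 -2.1511 0.3440	w: -0.1070 -1.7458 0.0097	tcp: -0.3896 -0.0335 -0.0778	u: 7.8186 5.4533 1.2716
step 20	theta: -0.1438 -2.1846 0.3444	w: -0.1392 -1.5994 0.0120	tcp: -0.3806 -0.0322 -0.0907	u: 7.5485 5.1973 1.2506
step 21	theta: -0.1469 -2.2152 0.3447	w: -0.1614 -1.4642 0.0153	tcp: -0.3718 -0.0309 -0.1025	u: 7.2850 4.9389 1.2274
step 22	theta: -0.1503 -2.2432 0.3452	w: -0.1747 -1.3397 0.0181	tcp: -0.3633 -0.0297 -0.1132	u: 7.0301 4.6820 1.2037
step 23	theta: -0.1539 -2.2689 0.3456	w: -0.1806 -1.2256 0.0216	tcp: -0.3553 -0.0285 -0.1230	u: 6.7854 4.4297 1.1788
step 24	theta: -0.1575 -2.2923 0.3462	w: -0.1804 -1.1212 0.0252	tcp: -0.3476 -0.0273 -0.1318	u: 6.5520 4.1844 1.1538
step 25	theta: -0.1611 -2.3138 0.3467	w: -0.1753 -1.0258 0.0290	tcp: -0.3404 -0.0263 -0.1397	u: 6.3310 3.9482 1.1286
step 26	theta: -0.1646 -2.3334 0.3474	w: -0.1666 -0.9388 0.0328	tcp: -0.3336 -0.0252 -0.1468	u: 6.1227 3.7224 1.1039
step 27	theta: -0.1679 -2.3514 0.3481	w: -0.1552 -0.8595 0.0367	tcp: -0.3272 -0.0242 -0.1532	u: 5.9274 3.5082 1.0798
step 28	theta: -0.1709 -2.3679 0.3489	w: -0.1420 -0.7873 0.0406	tcp: -0.3213 -0.0233 -0.1589	u: 5.7451 3.3061 1.0565
step 29	theta: -0.1736 -2.3830 0.3498	w: -0.1277 -0.7214 0.0442	tcp: -0.3158 -0.0224 -0.1640	u: 5.5756 3.1166 1.0344
step 30	theta: -0.1760 -2.3968 0.3508	w: -0.1129 -0.6615 0.0477	tcp: -0.3107 -0.0216 -0.1685	u: 5.4187 2.9397 1.0134
step 31	theta: -0.1782 -2.4095 0.3518	w: -0.0981 -0.6069 0.0510	tcp: -0.3059 -0.0208 -0.1725	u: 5.2737 2.7753 0.9938
step 32	theta: -0.1800 -2.4211 0.3529	w: -0.0835 -0.5572 0.0539	tcp: -0.3016 -0.0200 -0.1761	u: 5.1401 2.6232 0.9755
step 33	theta: -0.1816 -2.4318 0.3540	w: -0.0695 -0.5119 0.0566	tcp: -0.2976 -0.0193 -0.1793	u: 5.0173 2.4829 0.9586
step 34	theta: -0.1828 -2.4417 0.3552	w: -0.0562 -0.4707 0.0589	tcp: -0.2940 -0.0186 -0.1822	u: 4.9047 2.3540 0.9430
step 35	theta: -0.1839 -2.4507 0.3564	w: -0.0438 -0.4331 0.0610	tcp: -0.2906 -0.0180 -0.1847	u: 4.8016 2.2358 0.9288
step 36	theta: -0.1846 -2.4590 0.3576	w: -0.0325 -0.3987 0.0629	tcp: -0.2875 -0.0174 -0.1869	u: 4.7074 2.1278 0.9158
step 37	theta: -0.1852 -2.4667 0.3589	w: -0.0224 -0.3673 0.0645	tcp: -0.2847 -0.0168 -0.1889	u: 4.6217 2.0292 0.9039
step 38	theta: -0.1856 -2.4737 0.3602	w: -0.0137 -0.3383 0.0661	tcp: -0.2822 -0.0162 -0.1906	u: 4.5442 1.9393 0.8931
step 39	theta: -0.1858 -2.4802 0.3616	w: -0.0065 -0.3116 0.0676	tcp: -0.2799 -0.0157 -0.1921	u: 4.4744 1.8575 0.8834
step 40	theta: -0.1859 -2.4862 0.3630	w: -0.0006 -0.2869 0.0689	tcp: -0.2778 -0.0152 -0.1935	u: 4.4117 1.7831 0.8747
step 41	theta: -0.1858 -2.4917 0.3644	w: 0.0042 -0.2643 0.0700	tcp: -0.2759 -0.0147 -0.1947	u: 4.3552 1.7157 0.8670
step 42	theta: -0.1857 -2.4968 0.3658	w: 0.0084 -0.2435 0.0707	tcp: -0.2741 -0.0143 -0.1957	u: 4.3039 1.6547 0.8602
step 43	theta: -0.1855 -2.5015 0.3672	w: 0.0121 -0.2246 0.0712	tcp: -0.2725 -0.0139 -0.1966	u: 4.2573 1.5996 0.8543
step 44	theta: -0.1853 -2.5058 0.3687	w: 0.0153 -0.2074 0.0715	tcp: -0.2711 -0.0134 -0.1975


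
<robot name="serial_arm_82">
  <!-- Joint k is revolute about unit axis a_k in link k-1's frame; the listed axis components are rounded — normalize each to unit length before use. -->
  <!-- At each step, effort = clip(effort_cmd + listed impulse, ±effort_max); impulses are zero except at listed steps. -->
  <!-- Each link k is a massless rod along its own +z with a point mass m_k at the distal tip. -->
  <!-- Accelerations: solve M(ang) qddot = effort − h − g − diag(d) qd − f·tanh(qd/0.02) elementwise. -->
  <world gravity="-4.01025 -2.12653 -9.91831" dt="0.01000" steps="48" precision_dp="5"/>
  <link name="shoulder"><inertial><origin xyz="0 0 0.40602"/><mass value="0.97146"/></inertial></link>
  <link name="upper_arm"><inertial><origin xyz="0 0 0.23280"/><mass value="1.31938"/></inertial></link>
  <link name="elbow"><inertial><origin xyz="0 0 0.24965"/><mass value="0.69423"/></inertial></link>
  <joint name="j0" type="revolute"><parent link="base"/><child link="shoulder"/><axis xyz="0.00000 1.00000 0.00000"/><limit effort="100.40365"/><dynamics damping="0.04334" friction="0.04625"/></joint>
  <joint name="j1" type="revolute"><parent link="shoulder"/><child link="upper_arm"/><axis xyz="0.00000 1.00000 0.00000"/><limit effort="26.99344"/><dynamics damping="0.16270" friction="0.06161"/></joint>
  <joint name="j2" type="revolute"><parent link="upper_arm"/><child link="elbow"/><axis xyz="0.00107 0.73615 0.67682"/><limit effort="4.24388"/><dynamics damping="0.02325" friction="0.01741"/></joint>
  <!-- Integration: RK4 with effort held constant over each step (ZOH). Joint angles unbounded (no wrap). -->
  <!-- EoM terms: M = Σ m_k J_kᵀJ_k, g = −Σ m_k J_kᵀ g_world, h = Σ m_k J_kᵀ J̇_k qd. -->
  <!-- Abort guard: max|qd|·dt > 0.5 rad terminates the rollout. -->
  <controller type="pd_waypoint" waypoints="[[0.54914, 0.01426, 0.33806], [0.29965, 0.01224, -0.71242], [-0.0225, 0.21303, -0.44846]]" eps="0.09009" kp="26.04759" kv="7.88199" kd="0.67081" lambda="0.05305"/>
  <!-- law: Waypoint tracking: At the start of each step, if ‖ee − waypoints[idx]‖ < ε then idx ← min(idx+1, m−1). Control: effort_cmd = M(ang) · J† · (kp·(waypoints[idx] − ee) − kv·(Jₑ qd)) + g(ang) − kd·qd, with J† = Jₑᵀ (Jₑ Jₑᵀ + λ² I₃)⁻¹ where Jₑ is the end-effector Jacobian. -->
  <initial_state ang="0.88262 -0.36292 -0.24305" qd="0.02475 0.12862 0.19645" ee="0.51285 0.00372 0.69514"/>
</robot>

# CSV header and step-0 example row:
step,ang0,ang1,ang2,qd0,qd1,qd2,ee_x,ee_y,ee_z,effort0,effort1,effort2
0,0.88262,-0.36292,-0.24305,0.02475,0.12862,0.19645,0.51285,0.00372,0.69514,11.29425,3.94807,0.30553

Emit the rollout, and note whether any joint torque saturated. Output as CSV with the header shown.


step,ang0,ang1,ang2,qd0,qd1,qd2,ee_x,ee_y,ee_z,effort0,effort1,effort2
1,0.88450,-0.36343,-0.24308,0.34737,-0.22112,-0.21088,0.51392,0.00372,0.69428,9.81458,3.84792,0.54728
2,0.88939,-0.36734,-0.24593,0.63022,-0.55578,-0.36406,0.51512,0.00381,0.69271,8.25462,3.68008,0.59775
3,0.89684,-0.37403,-0.25040,0.85914,-0.78027,-0.53311,0.51658,0.00395,0.69047,6.71183,3.42562,0.65363
4,0.90639,-0.38269,-0.25627,1.04960,-0.94946,-0.64322,0.51837,0.00413,0.68761,5.18021,3.12257,0.66456
5,0.91766,-0.39277,-0.26312,1.20553,-1.06557,-0.72604,0.52053,0.00435,0.68415,3.68410,2.78391,0.65519
6,0.93035,-0.40381,-0.27065,1.33287,-1.14258,-0.78148,0.52306,0.00460,0.68015,2.23551,2.42510,0.62707
7,0.94419,-0.41546,-0.27865,1.43590,-1.18848,-0.81691,0.52598,0.00487,0.67565,0.84544,2.05683,0.58657
8,0.95896,-0.42745,-0.28692,1.51844,-1.21064,-0.83635,0.52926,0.00516,0.67069,-0.47912,1.68758,0.53736
9,0.97447,-0.43957,-0.29532,1.58363,-1.21475,-0.84362,0.53288,0.00546,0.66531,-1.73389,1.32359,0.48266
10,0.99055,-0.45166,-0.30376,1.63410,-1.20539,-0.84164,0.53680,0.00577,0.65956,-2.91693,0.96937,0.42488
11,1.00708,-0.46361,-0.31213,1.67209,-1.18621,-0.83278,0.54100,0.00609,0.65347,-4.02808,0.62807,0.36585
12,1.02393,-0.47533,-0.32040,1.69947,-1.16007,-0.81888,0.54543,0.00641,0.64709,-5.06844,0.30182,0.30695
13,1.04101,-0.48677,-0.32850,1.71779,-1.12925,-0.80142,0.55006,0.00674,0.64046,-6.04004,-0.00808,0.24920
14,1.05824,-0.49789,-0.33643,1.72839,-1.09549,-0.78153,0.55485,0.00706,0.63360,-6.94548,-0.30090,0.19332
15,1.07554,-0.50866,-0.34414,1.73240,-1.06018,-0.76011,0.55976,0.00738,0.62655,-7.78774,-0.57636,0.13982
16,1.09285,-0.51907,-0.35163,1.73076,-1.02436,-0.73783,0.56475,0.00770,0.61934,-8.56996,-0.83450,0.08905
17,1.11012,-0.52913,-0.35890,1.72429,-0.98882,-0.71522,0.56981,0.00802,0.61200,-9.29538,-1.07559,0.04121
18,1.12731,-0.53884,-0.36595,1.71369,-0.95417,-0.69268,0.57488,0.00833,0.60456,-9.96722,-1.30007,-0.00358
19,1.14437,-0.54820,-0.37277,1.69956,-0.92083,-0.67050,0.57995,0.00864,0.59705,-10.58862,-1.50847,-0.04527
20,1.16127,-0.55725,-0.37937,1.68241,-0.88912,-0.64891,0.58499,0.00894,0.58948,-11.16265,-1.70141,-0.08388
21,1.17800,-0.56598,-0.38575,1.66271,-0.85924,-0.62804,0.58998,0.00924,0.58188,-11.69221,-1.87954,-0.11944
22,1.19451,-0.57443,-0.39194,1.64083,-0.83132,-0.60802,0.59488,0.00953,0.57427,-12.18010,-2.04355,-0.15205
23,1.21080,-0.58261,-0.39792,1.61712,-0.80542,-0.58890,0.59970,0.00982,0.56667,-12.62895,-2.19414,-0.18179
24,1.22684,-0.59054,-0.40372,1.59187,-0.78157,-0.57073,0.60440,0.01010,0.55909,-13.04127,-2.33197,-0.20879
25,1.24262,-0.59824,-0.40934,1.56535,-0.75974,-0.55353,0.60898,0.01038,0.55157,-13.41942,-2.45775,-0.23316
26,1.25813,-0.60573,-0.41480,1.53778,-0.73987,-0.53728,0.61342,0.01066,0.54409,-13.76563,-2.57212,-0.25503
27,1.27337,-0.61304,-0.42010,1.50937,-0.72190,-0.52196,0.61772,0.01092,0.53670,-14.08198,-2.67573,-0.27452
28,1.28831,-0.62017,-0.42524,1.48028,-0.70574,-0.50757,0.62185,0.01119,0.52939,-14.37046,-2.76920,-0.29177
29,1.30296,-0.62715,-0.43025,1.45067,-0.69128,-0.49404,0.62583,0.01145,0.52218,-14.63291,-2.85314,-0.30691
30,1.31732,-0.63400,-0.43513,1.42068,-0.67842,-0.48135,0.62963,0.01170,0.51507,-14.87109,-2.92812,-0.32006
31,1.33137,-0.64072,-0.43988,1.39043,-0.66705,-0.46945,0.63326,0.01196,0.50809,-15.08662,-2.99469,-0.33135
32,1.34512,-0.64734,-0.44452,1.36002,-0.65704,-0.45829,0.63672,0.01220,0.50123,-15.28105,-3.05337,-0.34089
33,1.35857,-0.65386,-0.44905,1.32953,-0.64830,-0.44783,0.63999,0.01245,0.49451,-15.45582,-3.10466,-0.34880
34,1.37171,-0.66030,-0.45348,1.29906,-0.64070,-0.43801,0.64309,0.01269,0.48793,-15.61230,-3.14904,-0.35520
35,1.38455,-0.66667,-0.45781,1.26867,-0.63413,-0.42878,0.64601,0.01293,0.48149,-15.75176,-3.18697,-0.36018
36,1.39708,-0.67299,-0.46206,1.23842,-0.62849,-0.42011,0.64876,0.01316,0.47521,-15.87539,-3.21887,-0.36385
37,1.40931,-0.67924,-0.46622,1.20836,-0.62368,-0.41193,0.65132,0.01340,0.46909,-15.98431,-3.24514,-0.36630
38,1.42124,-0.68546,-0.47030,1.17854,-0.61959,-0.40422,0.65372,0.01363,0.46313,-16.07959,-3.26619,-0.36763
39,1.43288,-0.69163,-0.47430,1.14901,-0.61614,-0.39692,0.65594,0.01385,0.45733,-16.16220,-3.28235,-0.36793
40,1.44422,-0.69778,-0.47824,1.11979,-0.61325,-0.38999,0.65799,0.01408,0.45170,-16.23307,-3.29399,-0.36727
41,1.45528,-0.70390,-0.48210,1.09092,-0.61082,-0.38341,0.65988,0.01430,0.44623,-16.29308,-3.30142,-0.36573
42,1.46604,-0.70999,-0.48590,1.06242,-0.60879,-0.37713,0.66161,0.01452,0.44094,-16.34303,-3.30495,-0.36338
43,1.47652,-0.71607,-0.48964,1.03432,-0.60708,-0.37112,0.66318,0.01474,0.43581,-16.38367,-3.30486,-0.36029
44,1.48673,-0.72213,-0.49333,1.00663,-0.60563,-0.36535,0.66460,0.01496,0.43085,-16.41573,-3.30143,-0.35654
45,1.49666,-0.72818,-0.49695,0.97936,-0.60439,-0.35979,0.66587,0.01517,0.42606,-16.43987,-3.29491,-0.35216
46,1.50631,-0.73422,-0.50052,0.95254,-0.60330,-0.35442,0.66700,0.01539,0.42144,-16.45671,-3.28553,-0.34723
47,1.51571,-0.74025,-0.50404,0.92618,-0.60231,-0.34922,0.66800,0.01560,0.41698,-16.46684,-3.27353,-0.34179
48,1.52484,-0.74626,-0.50750,0.90027,-0.60139,-0.34416,0.66885,0.01581,0.41269,,,
# any joint saturated: no


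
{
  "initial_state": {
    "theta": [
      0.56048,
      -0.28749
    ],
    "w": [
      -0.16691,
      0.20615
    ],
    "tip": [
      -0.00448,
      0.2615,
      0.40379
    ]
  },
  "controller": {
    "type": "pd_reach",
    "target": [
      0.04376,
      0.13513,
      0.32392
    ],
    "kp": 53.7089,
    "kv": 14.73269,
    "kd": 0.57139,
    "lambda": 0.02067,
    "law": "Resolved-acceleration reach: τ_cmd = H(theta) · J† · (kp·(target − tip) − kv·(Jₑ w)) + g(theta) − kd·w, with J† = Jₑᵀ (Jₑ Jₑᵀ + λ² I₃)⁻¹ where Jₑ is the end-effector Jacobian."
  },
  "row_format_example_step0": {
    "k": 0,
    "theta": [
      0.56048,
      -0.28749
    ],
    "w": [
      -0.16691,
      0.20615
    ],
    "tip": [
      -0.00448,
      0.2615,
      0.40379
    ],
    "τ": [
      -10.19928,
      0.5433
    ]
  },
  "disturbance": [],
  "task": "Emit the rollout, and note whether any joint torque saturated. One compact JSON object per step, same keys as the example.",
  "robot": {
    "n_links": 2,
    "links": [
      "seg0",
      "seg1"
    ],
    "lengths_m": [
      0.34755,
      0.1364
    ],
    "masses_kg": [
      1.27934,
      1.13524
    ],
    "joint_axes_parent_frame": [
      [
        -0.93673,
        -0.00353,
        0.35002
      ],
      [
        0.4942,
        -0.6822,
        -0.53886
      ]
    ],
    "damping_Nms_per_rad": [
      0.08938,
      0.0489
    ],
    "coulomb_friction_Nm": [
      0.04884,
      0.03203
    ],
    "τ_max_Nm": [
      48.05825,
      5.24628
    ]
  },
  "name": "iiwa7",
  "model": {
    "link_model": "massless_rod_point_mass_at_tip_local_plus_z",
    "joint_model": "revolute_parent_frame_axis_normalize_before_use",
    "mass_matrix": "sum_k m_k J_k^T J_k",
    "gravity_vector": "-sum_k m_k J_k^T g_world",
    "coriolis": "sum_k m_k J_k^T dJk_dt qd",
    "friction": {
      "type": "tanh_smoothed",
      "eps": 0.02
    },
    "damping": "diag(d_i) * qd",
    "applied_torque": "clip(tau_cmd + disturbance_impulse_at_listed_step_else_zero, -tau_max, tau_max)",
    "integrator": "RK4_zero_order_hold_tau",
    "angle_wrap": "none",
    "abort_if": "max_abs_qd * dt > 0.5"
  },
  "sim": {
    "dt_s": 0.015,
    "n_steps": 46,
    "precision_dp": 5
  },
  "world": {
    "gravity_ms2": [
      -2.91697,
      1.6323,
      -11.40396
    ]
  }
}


{"k":1,"theta":[0.55653,-0.29001],"w":[-0.35787,-0.51923],"tip":[-0.00395,0.26018,0.40459],"\u03c4":[-9.41044,0.99232]}
{"k":2,"theta":[0.5506,-0.2973],"w":[-0.43237,-0.45601],"tip":[-0.00294,0.25843,0.40554],"\u03c4":[-8.81685,0.89423]}
{"k":3,"theta":[0.54368,-0.30412],"w":[-0.49159,-0.45528],"tip":[-0.00187,0.25627,0.40675],"\u03c4":[-8.32905,0.85098]}
{"k":4,"theta":[0.536,-0.31092],"w":[-0.53315,-0.45287],"tip":[-0.00074,0.2538,0.40813],"\u03c4":[-7.9294,0.815]}
{"k":5,"theta":[0.52779,-0.31769],"w":[-0.56123,-0.45216],"tip":[0.00042,0.25112,0.40961],"\u03c4":[-7.59986,0.78703]}
{"k":6,"theta":[0.51925,-0.32446],"w":[-0.57881,-0.45258],"tip":[0.00161,0.24829,0.41115],"\u03c4":[-7.32634,0.76538]}
{"k":7,"theta":[0.5105,-0.33124],"w":[-0.58823,-0.45389],"tip":[0.0028,0.24538,0.41271],"\u03c4":[-7.09766,0.74883]}
{"k":8,"theta":[0.50166,-0.33804],"w":[-0.59137,-0.45589],"tip":[0.004,0.24241,0.41427],"\u03c4":[-6.90491,0.73639]}
{"k":9,"theta":[0.49281,-0.34488],"w":[-0.5897,-0.45843],"tip":[0.00518,0.23942,0.41581],"\u03c4":[-6.74103,0.72729]}
{"k":10,"theta":[0.48401,-0.35177],"w":[-0.5844,-0.46139],"tip":[0.00636,0.23645,0.4173],"\u03c4":[-6.6004,0.7209]}
{"k":11,"theta":[0.47531,-0.35869],"w":[-0.57638,-0.46466],"tip":[0.00751,0.2335,0.41875],"\u03c4":[-6.47856,0.71672]}
{"k":12,"theta":[0.46674,-0.36567],"w":[-0.56637,-0.46819],"tip":[0.00865,0.23059,0.42013],"\u03c4":[-6.37194,0.71435]}
{"k":13,"theta":[0.45834,-0.3727],"w":[-0.55494,-0.47189],"tip":[0.00977,0.22774,0.42146],"\u03c4":[-6.2777,0.71347]}
{"k":14,"theta":[0.45011,-0.37979],"w":[-0.54255,-0.47575],"tip":[0.01087,0.22495,0.42272],"\u03c4":[-6.19359,0.71381]}
{"k":15,"theta":[0.44208,-0.38694],"w":[-0.52954,-0.4797],"tip":[0.01194,0.22223,0.42392],"\u03c4":[-6.1178,0.71518]}
{"k":16,"theta":[0.43424,-0.39415],"w":[-0.51618,-0.48373],"tip":[0.013,0.21958,0.42505],"\u03c4":[-6.04886,0.71739]}
{"k":17,"theta":[0.4266,-0.40142],"w":[-0.50269,-0.48782],"tip":[0.01403,0.21701,0.42611],"\u03c4":[-5.98562,0.72032]}
{"k":18,"theta":[0.41917,-0.40875],"w":[-0.48923,-0.49194],"tip":[0.01504,0.21451,0.42711],"\u03c4":[-5.92714,0.72385]}
{"k":19,"theta":[0.41194,-0.41614],"w":[-0.47592,-0.49609],"tip":[0.01603,0.2121,0.42805],"\u03c4":[-5.87267,0.7279]}
{"k":20,"theta":[0.4049,-0.42359],"w":[-0.46287,-0.50025],"tip":[0.017,0.20976,0.42892],"\u03c4":[-5.82159,0.73239]}
{"k":21,"theta":[0.39806,-0.4311],"w":[-0.45013,-0.50441],"tip":[0.01796,0.20749,0.42974],"\u03c4":[-5.77341,0.73725]}
{"k":22,"theta":[0.3914,-0.43868],"w":[-0.43775,-0.50858],"tip":[0.01889,0.2053,0.4305],"\u03c4":[-5.72772,0.74245]}
{"k":23,"theta":[0.38493,-0.44632],"w":[-0.42579,-0.51274],"tip":[0.01981,0.20319,0.43121],"\u03c4":[-5.68419,0.74794]}
{"k":24,"theta":[0.37864,-0.45403],"w":[-0.41425,-0.5169],"tip":[0.0207,0.20114,0.43186],"\u03c4":[-5.64255,0.75368]}
{"k":25,"theta":[0.37251,-0.46179],"w":[-0.40315,-0.52104],"tip":[0.02159,0.19917,0.43247],"\u03c4":[-5.60258,0.75965]}
{"k":26,"theta":[0.36655,-0.46962],"w":[-0.3925,-0.52517],"tip":[0.02246,0.19726,0.43302],"\u03c4":[-5.56408,0.76582]}
{"k":27,"theta":[0.36074,-0.4775],"w":[-0.3823,-0.52929],"tip":[0.02331,0.19542,0.43353],"\u03c4":[-5.52689,0.77218]}
{"k":28,"theta":[0.35509,-0.48545],"w":[-0.37255,-0.53339],"tip":[0.02415,0.19364,0.434],"\u03c4":[-5.49088,0.77869]}
{"k":29,"theta":[0.34957,-0.49347],"w":[-0.36323,-0.53748],"tip":[0.02497,0.19192,0.43443],"\u03c4":[-5.45595,0.78536]}
{"k":30,"theta":[0.3442,-0.50154],"w":[-0.35435,-0.54155],"tip":[0.02578,0.19025,0.43481],"\u03c4":[-5.42198,0.79216]}
{"k":31,"theta":[0.33895,-0.50967],"w":[-0.3459,-0.54561],"tip":[0.02658,0.18865,0.43516],"\u03c4":[-5.38889,0.79908]}
{"k":32,"theta":[0.33382,-0.51786],"w":[-0.33785,-0.54965],"tip":[0.02737,0.18709,0.43547],"\u03c4":[-5.35661,0.80612]}
{"k":33,"theta":[0.32882,-0.52612],"w":[-0.3302,-0.55367],"tip":[0.02815,0.18559,0.43574],"\u03c4":[-5.32508,0.81326]}
{"k":34,"theta":[0.32392,-0.53443],"w":[-0.32293,-0.55768],"tip":[0.02891,0.18414,0.43599],"\u03c4":[-5.29423,0.8205]}
{"k":35,"theta":[0.31914,-0.54281],"w":[-0.31603,-0.56166],"tip":[0.02967,0.18273,0.4362],"\u03c4":[-5.26401,0.82783]}
{"k":36,"theta":[0.31445,-0.55124],"w":[-0.30949,-0.56563],"tip":[0.03041,0.18137,0.43637],"\u03c4":[-5.23437,0.83523]}
{"k":37,"theta":[0.30986,-0.55973],"w":[-0.30329,-0.56957],"tip":[0.03115,0.18005,0.43652],"\u03c4":[-5.20528,0.84271]}
{"k":38,"theta":[0.30536,-0.56828],"w":[-0.29741,-0.5735],"tip":[0.03187,0.17877,0.43664],"\u03c4":[-5.17668,0.85026]}
{"k":39,"theta":[0.30094,-0.57689],"w":[-0.29185,-0.5774],"tip":[0.03259,0.17753,0.43674],"\u03c4":[-5.14855,0.85787]}
{"k":40,"theta":[0.29661,-0.58556],"w":[-0.28658,-0.58128],"tip":[0.03329,0.17632,0.43681],"\u03c4":[-5.12085,0.86554]}
{"k":41,"theta":[0.29235,-0.59429],"w":[-0.2816,-0.58513],"tip":[0.03399,0.17516,0.43685],"\u03c4":[-5.09355,0.87326]}
{"k":42,"theta":[0.28817,-0.60307],"w":[-0.27688,-0.58896],"tip":[0.03468,0.17402,0.43687],"\u03c4":[-5.06663,0.88103]}
{"k":43,"theta":[0.28405,-0.61192],"w":[-0.27243,-0.59276],"tip":[0.03536,0.17292,0.43686],"\u03c4":[-5.04004,0.88884]}
{"k":44,"theta":[0.28,-0.62081],"w":[-0.26822,-0.59652],"tip":[0.03603,0.17185,0.43683],"\u03c4":[-5.01377,0.89668]}
{"k":45,"theta":[0.27601,-0.62977],"w":[-0.26424,-0.60026],"tip":[0.03669,0.1708,0.43678],"\u03c4":[-4.98779,0.90456]}
{"k":46,"theta":[0.27208,-0.63878],"w":[-0.26049,-0.60396],"tip":[0.03735,0.16979,0.43671]}
{"summary": "any joint saturated: no"}


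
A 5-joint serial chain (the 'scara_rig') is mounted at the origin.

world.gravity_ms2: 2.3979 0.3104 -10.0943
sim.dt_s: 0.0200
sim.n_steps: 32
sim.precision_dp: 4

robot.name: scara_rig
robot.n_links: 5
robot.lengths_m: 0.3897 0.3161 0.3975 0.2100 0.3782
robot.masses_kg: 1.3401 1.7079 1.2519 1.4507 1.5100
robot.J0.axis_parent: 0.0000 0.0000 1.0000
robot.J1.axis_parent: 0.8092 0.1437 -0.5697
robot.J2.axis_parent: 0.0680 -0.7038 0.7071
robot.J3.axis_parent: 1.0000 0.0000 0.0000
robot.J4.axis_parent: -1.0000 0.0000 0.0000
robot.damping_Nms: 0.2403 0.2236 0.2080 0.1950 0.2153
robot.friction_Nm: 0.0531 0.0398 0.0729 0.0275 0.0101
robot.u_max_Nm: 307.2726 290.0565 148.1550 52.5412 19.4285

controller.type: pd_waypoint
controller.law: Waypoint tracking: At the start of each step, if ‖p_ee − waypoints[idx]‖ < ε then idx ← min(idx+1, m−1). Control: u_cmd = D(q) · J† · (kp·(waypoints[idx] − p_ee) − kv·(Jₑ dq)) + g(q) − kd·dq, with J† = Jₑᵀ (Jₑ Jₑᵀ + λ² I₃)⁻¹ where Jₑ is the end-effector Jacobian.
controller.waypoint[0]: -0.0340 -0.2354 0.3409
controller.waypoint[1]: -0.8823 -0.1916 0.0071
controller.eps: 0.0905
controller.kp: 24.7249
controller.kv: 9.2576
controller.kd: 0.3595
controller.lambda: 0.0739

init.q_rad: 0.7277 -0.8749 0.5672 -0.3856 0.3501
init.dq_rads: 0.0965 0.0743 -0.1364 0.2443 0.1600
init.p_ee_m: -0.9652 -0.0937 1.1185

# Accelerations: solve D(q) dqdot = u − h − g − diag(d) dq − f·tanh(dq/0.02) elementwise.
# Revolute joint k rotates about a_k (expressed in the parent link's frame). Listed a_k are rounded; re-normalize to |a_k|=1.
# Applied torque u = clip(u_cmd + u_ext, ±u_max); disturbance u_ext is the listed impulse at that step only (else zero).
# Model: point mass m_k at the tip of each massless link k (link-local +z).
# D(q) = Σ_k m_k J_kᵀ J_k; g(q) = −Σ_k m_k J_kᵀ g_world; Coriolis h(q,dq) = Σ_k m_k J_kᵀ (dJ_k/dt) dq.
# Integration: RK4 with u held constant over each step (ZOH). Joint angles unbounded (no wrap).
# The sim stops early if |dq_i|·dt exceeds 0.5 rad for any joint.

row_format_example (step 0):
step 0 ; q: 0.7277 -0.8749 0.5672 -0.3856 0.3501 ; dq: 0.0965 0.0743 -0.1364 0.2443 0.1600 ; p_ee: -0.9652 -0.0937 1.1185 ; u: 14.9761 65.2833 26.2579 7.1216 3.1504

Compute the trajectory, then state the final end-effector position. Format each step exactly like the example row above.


step 1 ; q: 0.7253 -0.8598 0.5728 -0.3944 0.3648 ; dq: -0.3501 1.4270 0.7088 -1.1060 1.3079 ; p_ee: -0.9604 -0.0938 1.1170 ; u: 13.6059 55.2226 21.6142 7.8284 1.3792
step 2 ; q: 0.7148 -0.8207 0.5937 -0.4258 0.4002 ; dq: -0.7436 2.4725 1.4305 -1.9946 2.2138 ; p_ee: -0.9479 -0.0949 1.1091 ; u: 13.9329 43.5444 17.8698 7.5971 0.1302
step 3 ; q: 0.6971 -0.7637 0.6277 -0.4702 0.4514 ; dq: -1.0850 3.2283 2.0369 -2.4118 2.8984 ; p_ee: -0.9283 -0.0962 1.0961 ; u: 14.4069 32.1258 14.6328 7.0632 -0.8788
step 4 ; q: 0.6734 -0.6938 0.6724 -0.5190 0.5146 ; dq: -1.3389 3.7567 2.4898 -2.4490 3.4002 ; p_ee: -0.9027 -0.0968 1.0795 ; u: 14.3010 22.3552 11.7923 6.6489 -1.8048
step 5 ; q: 0.6464 -0.6150 0.7238 -0.5663 0.5862 ; dq: -1.3815 4.1334 2.6720 -2.2761 3.7560 ; p_ee: -0.8723 -0.0965 1.0604 ; u: 13.5004 14.7336 9.3442 6.5239 -2.6925
step 6 ; q: 0.6227 -0.5298 0.7745 -0.6106 0.6632 ; dq: -0.9246 4.3959 2.3448 -2.2137 3.9004 ; p_ee: -0.8386 -0.0950 1.0399 ; u: 11.8392 9.0058 7.0828 6.7072 -3.4854
step 7 ; q: 0.6146 -0.4409 0.8130 -0.6579 0.7395 ; dq: 0.1902 4.4757 1.4666 -2.6426 3.6303 ; p_ee: -0.8026 -0.0932 1.0185 ; u: 8.6893 4.3193 4.2137 7.1029 -4.0689
step 8 ; q: 0.6279 -0.3531 0.8360 -0.7150 0.8084 ; dq: 1.1240 4.3010 0.8754 -3.1224 3.1944 ; p_ee: -0.7645 -0.0923 0.9965 ; u: 4.4659 0.0784 0.3774 7.4212 -4.5352
step 9 ; q: 0.6536 -0.2704 0.8532 -0.7773 0.8706 ; dq: 1.4243 3.9799 0.8730 -3.1225 3.0126 ; p_ee: -0.7246 -0.0933 0.9740 ; u: 0.7694 -3.2833 -3.2609 7.5981 -5.0383
step 10 ; q: 0.6829 -0.1945 0.8722 -0.8378 0.9300 ; dq: 1.4982 3.6168 1.0306 -2.9379 2.9096 ; p_ee: -0.6838 -0.0961 0.9512 ; u: -2.0079 -5.5552 -6.1347 7.7713 -5.4789
step 11 ; q: 0.7130 -0.1260 0.8945 -0.8943 0.9871 ; dq: 1.5099 3.2459 1.2037 -2.7279 2.7903 ; p_ee: -0.6431 -0.1002 0.9282 ; u: -4.0281 -6.9529 -8.3362 7.9488 -5.8029
step 12 ; q: 0.7429 -0.0648 0.9202 -0.9466 1.0417 ; dq: 1.4909 2.8796 1.3725 -2.5210 2.6540 ; p_ee: -0.6033 -0.1054 0.9051 ; u: -5.4629 -7.7225 -10.0200 8.0985 -6.0052
step 13 ; q: 0.7724 -0.0108 0.9493 -0.9949 1.0934 ; dq: 1.4514 2.5232 1.5346 -2.3234 2.5084 ; p_ee: -0.5648 -0.1115 0.8822 ; u: -6.4520 -8.0548 -11.3119 8.1943 -6.0905
step 14 ; q: 0.8008 0.0362 0.9815 -1.0394 1.1421 ; dq: 1.3958 2.1787 1.6906 -2.1358 2.3598 ; p_ee: -0.5280 -0.1179 0.8594 ; u: -7.1016 -8.0883 -12.3058 8.2191 -6.0665
step 15 ; q: 0.8280 0.0764 1.0169 -1.0803 1.1879 ; dq: 1.3257 1.8471 1.8420 -1.9567 2.2125 ; p_ee: -0.4932 -0.1247 0.8369 ; u: -7.4900 -7.9216 -13.0696 8.1634 -5.9426
step 16 ; q: 0.8537 0.1102 1.0552 -1.1177 1.2308 ; dq: 1.2416 1.5293 1.9897 -1.7838 2.0694 ; p_ee: -0.4604 -0.1314 0.8149 ; u: -7.6743 -7.6250 -13.6524 8.0233 -5.7292
step 17 ; q: 0.8776 0.1377 1.0964 -1.1516 1.2709 ; dq: 1.1430 1.2267 2.1343 -1.6146 1.9324 ; p_ee: -0.4297 -0.1380 0.7933 ; u: -7.6961 -7.2491 -14.0892 7.7993 -5.4371
step 18 ; q: 0.8994 0.1594 1.1405 -1.1822 1.3083 ; dq: 1.0295 0.9414 2.2759 -1.4466 1.8025 ; p_ee: -0.4011 -0.1443 0.7725 ; u: -7.5863 -6.8308 -14.4048 7.4947 -5.0773
step 19 ; q: 0.9187 0.1755 1.1873 -1.2095 1.3431 ; dq: 0.9005 0.6767 2.4145 -1.2778 1.6804 ; p_ee: -0.3746 -0.1501 0.7523 ; u: -7.3679 -6.3980 -14.6171 7.1156 -4.6608
step 20 ; q: 0.9353 0.1866 1.2370 -1.2334 1.3756 ; dq: 0.7563 0.4368 2.5492 -1.1069 1.5658 ; p_ee: -0.3502 -0.1555 0.7330 ; u: -7.0591 -5.9724 -14.7394 6.6702 -4.1988
step 21 ; q: 0.9489 0.1932 1.2892 -1.2538 1.4059 ; dq: 0.5984 0.2265 2.6787 -0.9334 1.4577 ; p_ee: -0.3278 -0.1604 0.7146 ; u: -6.6756 -5.5718 -14.7830 6.1686 -3.7021
step 22 ; q: 0.9593 0.1960 1.3440 -1.2708 1.4340 ; dq: 0.4295 0.0510 2.8011 -0.7580 1.3544 ; p_ee: -0.3072 -0.1648 0.6971 ; u: -6.2332 -5.2120 -14.7590 5.6221 -3.1812
step 23 ; q: 0.9662 0.1956 1.4012 -1.2842 1.4601 ; dq: 0.2541 -0.0802 2.9126 -0.5836 1.2509 ; p_ee: -0.2886 -0.1687 0.6804 ; u: -5.7444 -4.9103 -14.6705 5.0437 -2.6453
step 24 ; q: 0.9695 0.1930 1.4604 -1.2942 1.4841 ; dq: 0.0801 -0.1661 3.0092 -0.4128 1.1467 ; p_ee: -0.2717 -0.1722 0.6647 ; u: -5.2385 -4.6804 -14.5440 4.4463 -2.1054
step 25 ; q: 0.9695 0.1892 1.5214 -1.3009 1.5060 ; dq: -0.0806 -0.2063 3.0845 -0.2533 1.0360 ; p_ee: -0.2564 -0.1753 0.6498 ; u: -4.7491 -4.5358 -14.4044 3.8430 -1.5688
step 26 ; q: 0.9665 0.1851 1.5836 -1.3046 1.5255 ; dq: -0.2188 -0.2009 3.1328 -0.1095 0.9173 ; p_ee: -0.2426 -0.1782 0.6356 ; u: -4.3080 -4.4878 -14.2715 3.2446 -1.0441
step 27 ; q: 0.9610 0.1815 1.6465 -1.3055 1.5427 ; dq: -0.3280 -0.1525 3.1497 0.0153 0.7919 ; p_ee: -0.2302 -0.1809 0.6220 ; u: -3.9398 -4.5404 -14.1618 2.6613 -0.5390
step 28 ; q: 0.9537 0.1792 1.7093 -1.3043 1.5572 ; dq: -0.3982 -0.0666 3.1298 0.1093 0.6524 ; p_ee: -0.2190 -0.1834 0.6090 ; u: -3.6506 -4.6878 -14.0811 2.1092 -0.0576
step 29 ; q: 0.9454 0.1789 1.7714 -1.3014 1.5689 ; dq: -0.4288 0.0452 3.0745 0.1839 0.5166 ; p_ee: -0.2088 -0.1858 0.5964 ; u: -3.4844 -4.9232 -14.0495 1.5788 0.3890
step 30 ; q: 0.9369 0.1810 1.8321 -1.2971 1.5780 ; dq: -0.4217 0.1704 2.9871 0.2406 0.3897 ; p_ee: -0.1994 -0.1882 0.5841 ; u: -3.4394 -5.2234 -14.0670 1.0716 0.7974
step 31 ; q: 0.9288 0.1857 1.8907 -1.2919 1.5846 ; dq: -0.3797 0.3048 2.8700 0.2801 0.2727 ; p_ee: -0.1908 -0.1906 0.5722 ; u: -3.4899 -5.5634 -14.1089 0.5897 1.1670
step 32 ; q: 0.9218 0.1931 1.9468 -1.2860 1.5891 ; dq: -0.3099 0.4398 2.7303 0.3071 0.1705 ; p_ee: -0.1827 -0.1930 0.5606
final p_ee position (m): -0.1827 -0.1930 0.5606


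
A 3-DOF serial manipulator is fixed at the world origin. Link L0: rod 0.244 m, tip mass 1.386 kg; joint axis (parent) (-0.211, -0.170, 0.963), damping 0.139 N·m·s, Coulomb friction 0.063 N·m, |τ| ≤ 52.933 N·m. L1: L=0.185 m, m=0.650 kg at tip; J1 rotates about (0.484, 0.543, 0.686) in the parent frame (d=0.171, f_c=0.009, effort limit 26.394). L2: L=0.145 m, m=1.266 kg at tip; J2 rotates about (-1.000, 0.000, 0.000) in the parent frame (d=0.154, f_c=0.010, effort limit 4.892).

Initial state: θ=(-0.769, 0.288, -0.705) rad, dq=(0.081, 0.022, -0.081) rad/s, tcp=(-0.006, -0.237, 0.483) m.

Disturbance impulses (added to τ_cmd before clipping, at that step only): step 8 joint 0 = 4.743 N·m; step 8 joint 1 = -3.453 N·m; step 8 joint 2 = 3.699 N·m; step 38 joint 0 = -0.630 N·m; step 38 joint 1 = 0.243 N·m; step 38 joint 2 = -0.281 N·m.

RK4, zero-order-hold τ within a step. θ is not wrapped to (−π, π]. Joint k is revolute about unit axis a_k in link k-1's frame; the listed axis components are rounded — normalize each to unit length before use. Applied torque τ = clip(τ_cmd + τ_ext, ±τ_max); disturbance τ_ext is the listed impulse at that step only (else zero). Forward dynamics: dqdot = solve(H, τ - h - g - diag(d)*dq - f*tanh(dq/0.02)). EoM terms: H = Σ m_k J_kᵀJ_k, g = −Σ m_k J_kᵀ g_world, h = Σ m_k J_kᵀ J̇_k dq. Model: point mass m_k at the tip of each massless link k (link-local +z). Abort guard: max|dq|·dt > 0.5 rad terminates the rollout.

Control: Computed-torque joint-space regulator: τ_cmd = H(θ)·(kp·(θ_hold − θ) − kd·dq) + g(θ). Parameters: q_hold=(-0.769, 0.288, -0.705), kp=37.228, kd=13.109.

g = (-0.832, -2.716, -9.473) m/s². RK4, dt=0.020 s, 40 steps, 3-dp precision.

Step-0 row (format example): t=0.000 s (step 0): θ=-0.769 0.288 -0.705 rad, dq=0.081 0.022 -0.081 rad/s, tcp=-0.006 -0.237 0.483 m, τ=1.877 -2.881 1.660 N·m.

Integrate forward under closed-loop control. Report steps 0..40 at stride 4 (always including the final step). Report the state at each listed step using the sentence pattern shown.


t=0.080 s (step 4): θ=-0.768 0.289 -0.706 rad, dq=0.001 0.003 -0.002 rad/s, tcp=-0.006 -0.237 0.483 m, τ=1.907 -2.856 1.655 N·m.
t=0.160 s (step 8): θ=-0.768 0.289 -0.706 rad, dq=-0.000 -0.001 -0.000 rad/s, tcp=-0.006 -0.237 0.483 m, τ=6.649 -6.304 4.892 N·m.
t=0.240 s (step 12): θ=-0.724 0.282 -0.649 rad, dq=0.279 -0.070 0.316 rad/s, tcp=0.004 -0.228 0.493 m, τ=1.408 -2.334 1.293 N·m.
t=0.320 s (step 16): θ=-0.718 0.279 -0.641 rad, dq=-0.023 -0.006 -0.053 rad/s, tcp=0.005 -0.226 0.494 m, τ=1.762 -2.605 1.529 N·m.
t=0.400 s (step 20): θ=-0.721 0.280 -0.650 rad, dq=-0.042 0.028 -0.135 rad/s, tcp=0.004 -0.227 0.493 m, τ=1.832 -2.712 1.593 N·m.
t=0.480 s (step 24): θ=-0.724 0.283 -0.661 rad, dq=-0.042 0.033 -0.132 rad/s, tcp=0.003 -0.228 0.491 m, τ=1.855 -2.755 1.617 N·m.
t=0.560 s (step 28): θ=-0.727 0.285 -0.670 rad, dq=-0.036 0.028 -0.116 rad/s, tcp=0.002 -0.230 0.490 m, τ=1.863 -2.775 1.628 N·m.
t=0.640 s (step 32): θ=-0.730 0.287 -0.679 rad, dq=-0.030 0.021 -0.097 rad/s, tcp=0.001 -0.231 0.488 m, τ=1.866 -2.785 1.634 N·m.
t=0.720 s (step 36): θ=-0.732 0.288 -0.686 rad, dq=-0.025 0.015 -0.079 rad/s, tcp=0.001 -0.232 0.487 m, τ=1.868 -2.792 1.639 N·m.
t=0.800 s (step 40): θ=-0.739 0.289 -0.692 rad, dq=-0.150 0.011 -0.087 rad/s, tcp=-0.001 -0.233 0.486 m.


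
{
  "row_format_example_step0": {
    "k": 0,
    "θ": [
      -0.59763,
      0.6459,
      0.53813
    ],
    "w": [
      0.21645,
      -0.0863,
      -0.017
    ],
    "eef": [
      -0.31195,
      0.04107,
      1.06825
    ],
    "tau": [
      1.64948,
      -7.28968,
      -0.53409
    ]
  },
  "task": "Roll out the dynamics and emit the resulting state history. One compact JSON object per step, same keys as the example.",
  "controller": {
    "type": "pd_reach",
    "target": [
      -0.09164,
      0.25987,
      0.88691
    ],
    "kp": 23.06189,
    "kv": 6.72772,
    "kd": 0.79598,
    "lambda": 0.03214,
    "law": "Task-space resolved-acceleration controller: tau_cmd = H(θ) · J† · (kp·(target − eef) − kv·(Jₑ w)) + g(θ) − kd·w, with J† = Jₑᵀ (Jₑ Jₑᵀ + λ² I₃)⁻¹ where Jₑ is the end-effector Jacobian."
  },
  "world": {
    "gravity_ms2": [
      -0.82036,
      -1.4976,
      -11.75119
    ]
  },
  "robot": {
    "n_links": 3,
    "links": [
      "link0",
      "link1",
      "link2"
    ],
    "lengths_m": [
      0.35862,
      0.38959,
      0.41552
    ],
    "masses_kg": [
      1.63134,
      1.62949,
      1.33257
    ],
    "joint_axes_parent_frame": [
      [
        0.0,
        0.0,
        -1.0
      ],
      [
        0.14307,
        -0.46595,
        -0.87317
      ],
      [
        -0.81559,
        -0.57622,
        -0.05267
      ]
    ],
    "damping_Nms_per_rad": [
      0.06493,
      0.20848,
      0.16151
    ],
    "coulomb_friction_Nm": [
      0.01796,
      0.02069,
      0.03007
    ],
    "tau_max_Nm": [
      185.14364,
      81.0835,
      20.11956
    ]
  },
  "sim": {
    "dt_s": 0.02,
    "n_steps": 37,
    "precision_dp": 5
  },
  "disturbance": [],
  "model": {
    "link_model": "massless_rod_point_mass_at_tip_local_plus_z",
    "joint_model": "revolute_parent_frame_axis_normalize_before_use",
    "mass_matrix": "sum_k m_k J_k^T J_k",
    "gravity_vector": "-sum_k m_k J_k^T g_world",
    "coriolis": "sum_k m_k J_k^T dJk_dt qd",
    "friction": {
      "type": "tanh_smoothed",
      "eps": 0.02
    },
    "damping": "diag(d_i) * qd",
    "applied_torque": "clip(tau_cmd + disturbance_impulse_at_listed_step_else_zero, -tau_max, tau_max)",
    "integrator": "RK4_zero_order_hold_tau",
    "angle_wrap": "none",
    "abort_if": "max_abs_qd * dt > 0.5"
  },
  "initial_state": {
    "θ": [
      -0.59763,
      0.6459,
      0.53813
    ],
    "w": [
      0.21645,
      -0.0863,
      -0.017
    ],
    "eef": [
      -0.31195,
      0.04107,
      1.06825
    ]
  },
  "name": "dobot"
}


{"k":1,"\u03b8":[-0.5986,0.63218,0.54563],"w":[-0.30075,-1.28044,0.75302],"eef":[-0.31069,0.0432,1.0678],"tau":[1.93322,-5.8765,-1.52864]}
{"k":2,"\u03b8":[-0.60564,0.59938,0.5638],"w":[-0.40184,-2.00729,1.06245],"eef":[-0.30816,0.04685,1.06649],"tau":[1.92971,-4.9713,-2.17391]}
{"k":3,"\u03b8":[-0.61284,0.55461,0.58588],"w":[-0.32127,-2.47798,1.15045],"eef":[-0.30469,0.05162,1.06491],"tau":[1.81218,-4.34653,-2.63382]}
{"k":4,"\u03b8":[-0.61769,0.50201,0.60868],"w":[-0.16997,-2.79003,1.13734],"eef":[-0.30057,0.05726,1.06331],"tau":[1.65531,-3.88598,-2.99051]}
{"k":5,"\u03b8":[-0.61932,0.44422,0.63079],"w":[0.00054,-2.99725,1.08255],"eef":[-0.29598,0.06355,1.06177],"tau":[1.49037,-3.52276,-3.28384]}
{"k":6,"\u03b8":[-0.61763,0.38298,0.65169],"w":[0.16184,-3.13487,1.01707],"eef":[-0.29106,0.07038,1.06031],"tau":[1.33638,-3.21572,-3.53482]}
{"k":7,"\u03b8":[-0.61283,0.31952,0.67127],"w":[0.31268,-3.21967,0.94975],"eef":[-0.28588,0.07761,1.05891],"tau":[1.18547,-2.94358,-3.7486]}
{"k":8,"\u03b8":[-0.60518,0.25475,0.68956],"w":[0.44804,-3.26628,0.88745],"eef":[-0.28051,0.08516,1.05755],"tau":[1.0392,-2.69162,-3.93018]}
{"k":9,"\u03b8":[-0.59501,0.18933,0.70669],"w":[0.56531,-3.28481,0.83292],"eef":[-0.27499,0.09294,1.0562],"tau":[0.89931,-2.45168,-4.08272]}
{"k":10,"\u03b8":[-0.58269,0.12376,0.72282],"w":[0.66351,-3.2821,0.78654],"eef":[-0.26935,0.10087,1.05485],"tau":[0.76734,-2.21984,-4.20841]}
{"k":11,"\u03b8":[-0.56859,0.05841,0.73811],"w":[0.7425,-3.26281,0.74742],"eef":[-0.26364,0.10884,1.05348],"tau":[0.64491,-1.99474,-4.30912]}
{"k":12,"\u03b8":[-0.55312,-0.00643,0.75267],"w":[0.80258,-3.23016,0.71407],"eef":[-0.25788,0.11675,1.05205],"tau":[0.5337,-1.77646,-4.38665]}
{"k":13,"\u03b8":[-0.53662,-0.0705,0.76662],"w":[0.84439,-3.18637,0.68476],"eef":[-0.25212,0.12453,1.05058],"tau":[0.43534,-1.56577,-4.44282]}
{"k":14,"\u03b8":[-0.51946,-0.1336,0.78001],"w":[0.86891,-3.13298,0.65778],"eef":[-0.24638,0.13207,1.04907],"tau":[0.35116,-1.36372,-4.47952]}
{"k":15,"\u03b8":[-0.50198,-0.19555,0.79288],"w":[0.8774,-3.07105,0.6316],"eef":[-0.2407,0.1393,1.04752],"tau":[0.28211,-1.17129,-4.49872]}
{"k":16,"\u03b8":[-0.48446,-0.25619,0.80522],"w":[0.87148,-3.00135,0.60501],"eef":[-0.23511,0.14615,1.04596],"tau":[0.22864,-0.9892,-4.50245]}
{"k":17,"\u03b8":[-0.4672,-0.31537,0.81702],"w":[0.85305,-2.9245,0.57719],"eef":[-0.22962,0.15257,1.0444],"tau":[0.19067,-0.81782,-4.49285]}
{"k":18,"\u03b8":[-0.4504,-0.37295,0.82826],"w":[0.82434,-2.84103,0.54774],"eef":[-0.22427,0.15853,1.04288],"tau":[0.1676,-0.65712,-4.47207]}
{"k":19,"\u03b8":[-0.43426,-0.42881,0.83889],"w":[0.78777,-2.75149,0.51668],"eef":[-0.21906,0.16401,1.04142],"tau":[0.1584,-0.50669,-4.4423]}
{"k":20,"\u03b8":[-0.41891,-0.48282,0.8489],"w":[0.7459,-2.65645,0.48441],"eef":[-0.21401,0.16903,1.04003],"tau":[0.16173,-0.36583,-4.40564]}
{"k":21,"\u03b8":[-0.40442,-0.53489,0.85825],"w":[0.7013,-2.5565,0.45159],"eef":[-0.20914,0.17359,1.03872],"tau":[0.17605,-0.23363,-4.36413]}
{"k":22,"\u03b8":[-0.39082,-0.58492,0.86696],"w":[0.65647,-2.45225,0.41906],"eef":[-0.20445,0.17773,1.03751],"tau":[0.19975,-0.1091,-4.31959]}
{"k":23,"\u03b8":[-0.37811,-0.63283,0.87502],"w":[0.61368,-2.34428,0.3877],"eef":[-0.19993,0.18148,1.03639],"tau":[0.2313,0.00873,-4.27364]}
{"k":24,"\u03b8":[-0.36621,-0.67855,0.88248],"w":[0.57491,-2.23311,0.35838],"eef":[-0.19561,0.18488,1.03537],"tau":[0.26928,0.12072,-4.22764]}
{"k":25,"\u03b8":[-0.35503,-0.72202,0.88938],"w":[0.54177,-2.11918,0.33182],"eef":[-0.19146,0.18799,1.03442],"tau":[0.31241,0.22748,-4.18269]}
{"k":26,"\u03b8":[-0.34444,-0.7632,0.89579],"w":[0.51549,-2.00285,0.3086],"eef":[-0.1875,0.19084,1.03354],"tau":[0.35952,0.32937,-4.13965]}
{"k":27,"\u03b8":[-0.33431,-0.80203,0.90177],"w":[0.49691,-1.88442,0.28911],"eef":[-0.18372,0.19347,1.03271],"tau":[0.40945,0.42641,-4.09917]}
{"k":28,"\u03b8":[-0.32446,-0.83847,0.90739],"w":[0.48649,-1.76419,0.27356],"eef":[-0.1801,0.19592,1.03192],"tau":[0.46098,0.51826,-4.06175]}
{"k":29,"\u03b8":[-0.31474,-0.8725,0.91275],"w":[0.48434,-1.6425,0.262],"eef":[-0.17665,0.19821,1.03115],"tau":[0.51271,0.60428,-4.02773]}
{"k":30,"\u03b8":[-0.30498,-0.90409,0.91792],"w":[0.49027,-1.51982,0.25435],"eef":[-0.17335,0.20038,1.03038],"tau":[0.56307,0.68361,-3.99741]}
{"k":31,"\u03b8":[-0.29503,-0.93322,0.92297],"w":[0.50376,-1.39678,0.25042],"eef":[-0.17019,0.20244,1.02961],"tau":[0.61027,0.75523,-3.97099]}
{"k":32,"\u03b8":[-0.28475,-0.9599,0.92797],"w":[0.52406,-1.27421,0.24992],"eef":[-0.16717,0.20441,1.02881],"tau":[0.65249,0.81818,-3.94861]}
{"k":33,"\u03b8":[-0.274,-0.98414,0.93299],"w":[0.55015,-1.15306,0.25247],"eef":[-0.16427,0.20629,1.02798],"tau":[0.688,0.87167,-3.93034]}
{"k":34,"\u03b8":[-0.26268,-1.00599,0.9381],"w":[0.58086,-1.03444,0.25766],"eef":[-0.16148,0.20811,1.0271],"tau":[0.71532,0.91517,-3.91618]}
{"k":35,"\u03b8":[-0.25072,-1.02551,0.94332],"w":[0.61484,-0.91948,0.26498],"eef":[-0.15879,0.20987,1.02618],"tau":[0.73339,0.94847,-3.90609]}
{"k":36,"\u03b8":[-0.23807,-1.04277,0.94871],"w":[0.65071,-0.80929,0.27395],"eef":[-0.15619,0.21158,1.02519],"tau":[0.74163,0.97169,-3.89995]}
{"k":37,"\u03b8":[-0.22469,-1.05789,0.95429],"w":[0.68708,-0.7049,0.28405],"eef":[-0.15368,0.21324,1.02415]}
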